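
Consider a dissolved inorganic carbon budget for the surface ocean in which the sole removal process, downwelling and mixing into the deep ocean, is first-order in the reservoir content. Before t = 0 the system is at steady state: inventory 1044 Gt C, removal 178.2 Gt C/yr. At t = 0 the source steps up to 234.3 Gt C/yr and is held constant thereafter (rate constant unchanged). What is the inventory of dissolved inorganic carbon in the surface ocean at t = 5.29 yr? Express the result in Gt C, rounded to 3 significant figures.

The sink rate constant is k = F₀/M₀ = 178.2/1044 = 0.1707 yr⁻¹.
Solving dM/dt = F₁ − kM with M(0) = M₀ gives M(t) = F₁/k + (M₀ − F₁/k)·e^(−kt).
F₁/k = 234.3/0.1707 = 1372.7 Gt C; kt = 0.1707 × 5.29 = 0.9029, e^(−kt) = 0.4054.
M(5.29) = 1372.7 + (1044 − 1372.7) × 0.4054 = 1372.7 − 133.2 = 1239.4 Gt C.

1240 Gt C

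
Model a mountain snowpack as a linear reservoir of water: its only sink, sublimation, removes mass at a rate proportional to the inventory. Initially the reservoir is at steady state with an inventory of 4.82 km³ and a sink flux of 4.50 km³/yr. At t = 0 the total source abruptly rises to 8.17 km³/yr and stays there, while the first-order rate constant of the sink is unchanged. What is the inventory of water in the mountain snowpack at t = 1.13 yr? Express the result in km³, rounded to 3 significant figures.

τ = M₀/F₀ = 4.82/4.50 = 1.071 yr; rate constant k = 1/τ.
New steady state M_∞ = F₁/k = F₁·τ = 8.17 × 1.071 = 8.7510 km³.
M(t) = M_∞ + (M₀ − M_∞)·e^(−t/τ); t/τ = 1.13/1.071 = 1.055, so e^(−t/τ) = 0.3482.
M(t) = 8.7510 − 3.931 × 0.3482 = 7.3822 km³.

7.38 km³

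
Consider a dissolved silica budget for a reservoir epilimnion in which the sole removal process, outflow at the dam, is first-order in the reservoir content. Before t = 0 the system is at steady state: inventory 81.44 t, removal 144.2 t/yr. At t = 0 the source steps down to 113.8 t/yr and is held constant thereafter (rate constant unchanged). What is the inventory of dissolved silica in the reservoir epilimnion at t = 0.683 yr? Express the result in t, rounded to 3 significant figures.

69.4 t

The sink rate constant is k = F₀/M₀ = 144.2/81.44 = 1.771 yr⁻¹.
Solving dM/dt = F₁ − kM with M(0) = M₀ gives M(t) = F₁/k + (M₀ − F₁/k)·e^(−kt).
F₁/k = 113.8/1.771 = 64.271 t; kt = 1.771 × 0.683 = 1.209, e^(−kt) = 0.2984.
M(0.683) = 64.271 + (81.44 − 64.271) × 0.2984 = 64.271 + 5.123 = 69.394 t.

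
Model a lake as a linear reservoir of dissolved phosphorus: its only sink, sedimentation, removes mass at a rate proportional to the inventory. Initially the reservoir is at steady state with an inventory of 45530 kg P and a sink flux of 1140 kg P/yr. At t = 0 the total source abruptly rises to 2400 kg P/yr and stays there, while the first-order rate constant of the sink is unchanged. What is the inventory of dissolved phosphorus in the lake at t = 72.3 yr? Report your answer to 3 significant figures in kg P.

The sink rate constant is k = F₀/M₀ = 1140/45530 = 0.02504 yr⁻¹.
Solving dM/dt = F₁ − kM with M(0) = M₀ gives M(t) = F₁/k + (M₀ − F₁/k)·e^(−kt).
F₁/k = 2400/0.02504 = 95853 kg P; kt = 0.02504 × 72.3 = 1.810, e^(−kt) = 0.1636.
M(72.3) = 95853 + (45530 − 95853) × 0.1636 = 95853 − 8233 = 87619 kg P.

87600 kg P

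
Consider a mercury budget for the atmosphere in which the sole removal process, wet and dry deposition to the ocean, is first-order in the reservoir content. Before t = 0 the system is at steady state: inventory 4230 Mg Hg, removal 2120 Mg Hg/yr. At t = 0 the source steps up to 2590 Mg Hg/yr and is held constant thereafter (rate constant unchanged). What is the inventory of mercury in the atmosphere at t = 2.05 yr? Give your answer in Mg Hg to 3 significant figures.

4830 Mg Hg

τ = M₀/F₀ = 4230/2120 = 1.995 yr; rate constant k = 1/τ.
New steady state M_∞ = F₁/k = F₁·τ = 2590 × 1.995 = 5167.8 Mg Hg.
M(t) = M_∞ + (M₀ − M_∞)·e^(−t/τ); t/τ = 2.05/1.995 = 1.027, so e^(−t/τ) = 0.3579.
M(t) = 5167.8 − 937.8 × 0.3579 = 4832.1 Mg Hg.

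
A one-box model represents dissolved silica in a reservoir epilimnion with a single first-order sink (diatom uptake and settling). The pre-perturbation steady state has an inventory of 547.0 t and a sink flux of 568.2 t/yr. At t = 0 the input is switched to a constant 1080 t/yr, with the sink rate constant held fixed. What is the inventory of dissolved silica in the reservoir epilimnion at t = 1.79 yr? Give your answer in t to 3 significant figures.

τ = M₀/F₀ = 547.0/568.2 = 0.9627 yr; rate constant k = 1/τ.
New steady state M_∞ = F₁/k = F₁·τ = 1080 × 0.9627 = 1039.7 t.
M(t) = M_∞ + (M₀ − M_∞)·e^(−t/τ); t/τ = 1.79/0.9627 = 1.859, so e^(−t/τ) = 0.1558.
M(t) = 1039.7 − 492.7 × 0.1558 = 962.96 t.

963 t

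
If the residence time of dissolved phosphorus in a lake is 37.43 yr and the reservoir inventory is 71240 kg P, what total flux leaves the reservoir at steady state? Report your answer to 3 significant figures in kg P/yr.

1900 kg P/yr

F = M / τ = 71240 / 37.43 = 1903 kg P/yr.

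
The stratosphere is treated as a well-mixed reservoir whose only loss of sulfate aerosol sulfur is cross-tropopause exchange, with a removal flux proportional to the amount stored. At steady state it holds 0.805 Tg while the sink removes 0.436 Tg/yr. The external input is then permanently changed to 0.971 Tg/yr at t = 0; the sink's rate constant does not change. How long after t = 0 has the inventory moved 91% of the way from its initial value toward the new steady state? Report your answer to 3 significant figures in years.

4.45 yr

τ = M₀/F₀ = 0.805/0.436 = 1.846 yr.
The remaining gap fraction is e^(−t/τ); 91% covered ⇒ e^(−t/τ) = 0.0900.
t = −τ ln(0.0900) = 1.846 × 2.408 = 4.446 yr.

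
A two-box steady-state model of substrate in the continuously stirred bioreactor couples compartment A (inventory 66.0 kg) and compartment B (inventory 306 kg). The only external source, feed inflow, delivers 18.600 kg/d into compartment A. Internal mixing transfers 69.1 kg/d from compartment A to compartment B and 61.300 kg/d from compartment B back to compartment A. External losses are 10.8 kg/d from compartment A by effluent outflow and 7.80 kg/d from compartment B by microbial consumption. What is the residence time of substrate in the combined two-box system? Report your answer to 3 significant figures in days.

20.0 d

Treat the two boxes together as one reservoir: the mixing fluxes between them are internal recycling, so τ = ΣM / Σ(external losses).
M_total = 66.0 + 306 = 372.00 kg.
ΣF_external_out = 10.8 + 7.80 = 18.600 kg/d.
τ = M_total / ΣF_ext = 372.00 / 18.600 = 20.00 d.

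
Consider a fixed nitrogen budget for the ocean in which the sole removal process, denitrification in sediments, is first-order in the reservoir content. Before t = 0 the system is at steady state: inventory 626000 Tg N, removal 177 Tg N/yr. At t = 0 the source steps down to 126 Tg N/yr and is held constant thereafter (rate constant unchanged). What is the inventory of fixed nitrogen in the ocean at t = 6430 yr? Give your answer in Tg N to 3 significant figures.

475000 Tg N

Residence time τ = M₀/F₀ = 3537 yr. The eventual steady state is M_∞ = M₀·(F₁/F₀) = 626000 × 126/177 = 445630 Tg N.
The anomaly ΔM(t) = M(t) − M_∞ decays as ΔM₀·e^(−t/τ) with ΔM₀ = 626000 − 445630 = 180400 Tg N.
At t = 6430 yr, e^(−t/τ) = e^(−1.818) = 0.1623, so ΔM = 29280 Tg N and M = 445630 + 29280 = 474910 Tg N.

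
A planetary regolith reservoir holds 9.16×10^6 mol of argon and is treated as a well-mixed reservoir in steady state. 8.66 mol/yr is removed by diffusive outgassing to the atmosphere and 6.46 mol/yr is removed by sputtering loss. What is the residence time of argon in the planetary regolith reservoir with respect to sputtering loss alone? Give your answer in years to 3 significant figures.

Residence time with respect to a single sink: τ = M / F_sink.
τ = 9.16×10^6 / 6.46 = 1.418×10^6 yr.

1.42×10^6 yr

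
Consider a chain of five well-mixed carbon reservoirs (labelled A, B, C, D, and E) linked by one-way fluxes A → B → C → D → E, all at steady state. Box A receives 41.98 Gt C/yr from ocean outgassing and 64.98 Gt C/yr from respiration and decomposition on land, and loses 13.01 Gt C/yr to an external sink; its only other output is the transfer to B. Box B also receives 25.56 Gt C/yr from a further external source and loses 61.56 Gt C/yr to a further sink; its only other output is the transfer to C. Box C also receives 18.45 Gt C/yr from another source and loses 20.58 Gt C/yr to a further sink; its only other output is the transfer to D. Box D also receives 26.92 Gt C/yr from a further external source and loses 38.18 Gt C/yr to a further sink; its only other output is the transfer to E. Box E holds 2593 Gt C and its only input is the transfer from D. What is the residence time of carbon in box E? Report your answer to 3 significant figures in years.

58.2 yr

Box A: F(A→B) = (41.98 + 64.98) − 13.01 = 93.950 Gt C/yr.
Box B: F(B→C) = (93.950 + 25.56) − 61.56 = 57.950 Gt C/yr.
Box C: F(C→D) = (57.950 + 18.45) − 20.58 = 55.820 Gt C/yr.
Box D: F(D→E) = (55.820 + 26.92) − 38.18 = 44.560 Gt C/yr.
Box E throughput = its input = 44.560 Gt C/yr; τ = 2593 / 44.560 = 58.19 yr.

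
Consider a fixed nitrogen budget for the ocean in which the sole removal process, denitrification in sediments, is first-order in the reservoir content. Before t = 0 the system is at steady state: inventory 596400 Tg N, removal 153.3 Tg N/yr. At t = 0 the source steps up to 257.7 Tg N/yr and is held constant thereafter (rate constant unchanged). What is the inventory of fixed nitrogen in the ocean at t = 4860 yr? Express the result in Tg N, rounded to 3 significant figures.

886000 Tg N

τ = M₀/F₀ = 596400/153.3 = 3890 yr; rate constant k = 1/τ.
New steady state M_∞ = F₁/k = F₁·τ = 257.7 × 3890 = 1.0026×10^6 Tg N.
M(t) = M_∞ + (M₀ − M_∞)·e^(−t/τ); t/τ = 4860/3890 = 1.249, so e^(−t/τ) = 0.2867.
M(t) = 1.0026×10^6 − 406200 × 0.2867 = 886100 Tg N.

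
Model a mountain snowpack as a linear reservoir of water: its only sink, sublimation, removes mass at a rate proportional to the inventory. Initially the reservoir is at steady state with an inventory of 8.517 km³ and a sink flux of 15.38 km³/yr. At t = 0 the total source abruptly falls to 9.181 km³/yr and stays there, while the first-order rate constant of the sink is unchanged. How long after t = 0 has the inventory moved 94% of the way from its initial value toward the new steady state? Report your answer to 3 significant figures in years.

τ = M₀/F₀ = 8.517/15.38 = 0.5538 yr.
The remaining gap fraction is e^(−t/τ); 94% covered ⇒ e^(−t/τ) = 0.0600.
t = −τ ln(0.0600) = 0.5538 × 2.813 = 1.558 yr.

1.56 yr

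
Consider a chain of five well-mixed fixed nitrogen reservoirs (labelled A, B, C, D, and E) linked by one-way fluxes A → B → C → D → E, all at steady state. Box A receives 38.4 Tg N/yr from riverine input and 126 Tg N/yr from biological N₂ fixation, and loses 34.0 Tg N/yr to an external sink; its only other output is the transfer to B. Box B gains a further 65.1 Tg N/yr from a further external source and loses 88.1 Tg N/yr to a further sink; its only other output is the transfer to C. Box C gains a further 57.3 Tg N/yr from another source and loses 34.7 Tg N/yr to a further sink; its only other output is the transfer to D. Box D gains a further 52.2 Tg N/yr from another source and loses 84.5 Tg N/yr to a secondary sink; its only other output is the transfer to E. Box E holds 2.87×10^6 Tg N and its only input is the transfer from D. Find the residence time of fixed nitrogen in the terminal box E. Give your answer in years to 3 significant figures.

Box A: F(A→B) = (38.4 + 126) − 34.0 = 130.40 Tg N/yr.
Box B: F(B→C) = (130.40 + 65.1) − 88.1 = 107.40 Tg N/yr.
Box C: F(C→D) = (107.40 + 57.3) − 34.7 = 130.00 Tg N/yr.
Box D: F(D→E) = (130.00 + 52.2) − 84.5 = 97.700 Tg N/yr.
Box E throughput = its input = 97.700 Tg N/yr; τ = 2.87×10^6 / 97.700 = 29380 yr.

29400 yr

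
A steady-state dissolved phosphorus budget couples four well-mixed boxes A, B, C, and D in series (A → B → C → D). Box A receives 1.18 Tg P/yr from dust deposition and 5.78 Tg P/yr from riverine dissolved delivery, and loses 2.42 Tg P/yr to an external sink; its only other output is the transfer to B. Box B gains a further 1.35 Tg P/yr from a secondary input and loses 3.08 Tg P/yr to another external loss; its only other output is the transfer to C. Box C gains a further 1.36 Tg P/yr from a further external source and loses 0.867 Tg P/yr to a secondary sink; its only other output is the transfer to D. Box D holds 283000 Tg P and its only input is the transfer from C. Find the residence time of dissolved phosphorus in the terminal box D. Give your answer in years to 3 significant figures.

85700 yr

Box A: F(A→B) = (1.18 + 5.78) − 2.42 = 4.5400 Tg P/yr.
Box B: F(B→C) = (4.5400 + 1.35) − 3.08 = 2.8100 Tg P/yr.
Box C: F(C→D) = (2.8100 + 1.36) − 0.867 = 3.3030 Tg P/yr.
Box D throughput = its input = 3.3030 Tg P/yr; τ = 283000 / 3.3030 = 85680 yr.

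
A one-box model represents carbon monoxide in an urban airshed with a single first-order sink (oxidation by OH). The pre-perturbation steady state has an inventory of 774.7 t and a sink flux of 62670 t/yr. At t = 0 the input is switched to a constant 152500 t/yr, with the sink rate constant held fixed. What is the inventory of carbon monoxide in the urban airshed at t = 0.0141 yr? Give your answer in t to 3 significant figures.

τ = M₀/F₀ = 774.7/62670 = 0.01236 yr; rate constant k = 1/τ.
New steady state M_∞ = F₁/k = F₁·τ = 152500 × 0.01236 = 1885.1 t.
M(t) = M_∞ + (M₀ − M_∞)·e^(−t/τ); t/τ = 0.0141/0.01236 = 1.141, so e^(−t/τ) = 0.3196.
M(t) = 1885.1 − 1110 × 0.3196 = 1530.2 t.

1530 t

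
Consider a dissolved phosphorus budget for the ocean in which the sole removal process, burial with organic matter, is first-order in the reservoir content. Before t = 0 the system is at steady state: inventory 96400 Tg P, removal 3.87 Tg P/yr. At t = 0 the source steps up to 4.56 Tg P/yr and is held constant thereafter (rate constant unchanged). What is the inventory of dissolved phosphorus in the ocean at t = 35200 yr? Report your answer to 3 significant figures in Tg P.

Residence time τ = M₀/F₀ = 24910 yr. The eventual steady state is M_∞ = M₀·(F₁/F₀) = 96400 × 4.56/3.87 = 113590 Tg P.
The anomaly ΔM(t) = M(t) − M_∞ decays as ΔM₀·e^(−t/τ) with ΔM₀ = 96400 − 113590 = −17190 Tg P.
At t = 35200 yr, e^(−t/τ) = e^(−1.413) = 0.2434, so ΔM = −4183 Tg P and M = 113590 − 4183 = 109400 Tg P.

109000 Tg P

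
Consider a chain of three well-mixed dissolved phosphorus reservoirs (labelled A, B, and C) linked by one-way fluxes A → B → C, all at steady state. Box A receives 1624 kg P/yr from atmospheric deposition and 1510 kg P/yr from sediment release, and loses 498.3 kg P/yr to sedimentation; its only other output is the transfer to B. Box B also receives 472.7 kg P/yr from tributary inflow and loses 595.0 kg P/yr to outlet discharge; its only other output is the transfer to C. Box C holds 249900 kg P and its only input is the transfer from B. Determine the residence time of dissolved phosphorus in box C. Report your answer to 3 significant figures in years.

Box A: F(A→B) = (1624 + 1510) − 498.3 = 2635.7 kg P/yr.
Box B: F(B→C) = (2635.7 + 472.7) − 595.0 = 2513.4 kg P/yr.
Box C throughput = its input = 2513.4 kg P/yr; τ = 249900 / 2513.4 = 99.43 yr.

99.4 yr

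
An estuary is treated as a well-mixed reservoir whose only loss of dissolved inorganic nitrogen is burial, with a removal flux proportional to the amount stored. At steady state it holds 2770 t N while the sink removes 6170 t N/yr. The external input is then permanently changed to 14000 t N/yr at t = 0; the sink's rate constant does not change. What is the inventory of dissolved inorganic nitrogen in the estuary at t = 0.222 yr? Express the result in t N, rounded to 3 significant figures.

The sink rate constant is k = F₀/M₀ = 6170/2770 = 2.227 yr⁻¹.
Solving dM/dt = F₁ − kM with M(0) = M₀ gives M(t) = F₁/k + (M₀ − F₁/k)·e^(−kt).
F₁/k = 14000/2.227 = 6285.3 t N; kt = 2.227 × 0.222 = 0.4945, e^(−kt) = 0.6099.
M(0.222) = 6285.3 + (2770 − 6285.3) × 0.6099 = 6285.3 − 2144 = 4141.4 t N.

4140 t N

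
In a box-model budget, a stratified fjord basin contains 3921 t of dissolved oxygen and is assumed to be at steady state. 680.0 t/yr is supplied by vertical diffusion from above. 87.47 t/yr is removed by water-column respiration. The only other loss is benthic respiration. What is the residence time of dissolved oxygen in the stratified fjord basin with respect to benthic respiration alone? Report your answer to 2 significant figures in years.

At steady state ΣF_in = ΣF_out.
ΣF_in = 680.00 t/yr.
Benthic respiration flux = ΣF_in − (87.47) = 680.00 − 87.47 = 592.5 t/yr.
τ = M / F = 3921 / 592.5 = 6.617 yr.

6.6 yr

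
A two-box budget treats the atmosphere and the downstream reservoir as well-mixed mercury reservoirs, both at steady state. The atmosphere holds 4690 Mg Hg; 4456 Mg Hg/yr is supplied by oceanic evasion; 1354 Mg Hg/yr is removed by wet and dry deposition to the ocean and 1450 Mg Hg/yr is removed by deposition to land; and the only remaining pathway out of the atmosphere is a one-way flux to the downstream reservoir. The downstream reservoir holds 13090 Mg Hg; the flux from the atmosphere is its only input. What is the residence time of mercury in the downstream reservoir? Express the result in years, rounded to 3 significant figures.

7.92 yr

Balance the atmosphere: ΣF_in = 4456.0 Mg Hg/yr.
Flux to the downstream reservoir = ΣF_in − (1354 + 1450) = 1652.0 Mg Hg/yr.
At steady state the output of the downstream reservoir equals its input, 1652.0 Mg Hg/yr.
τ = M / F = 13090 / 1652.0 = 7.924 yr.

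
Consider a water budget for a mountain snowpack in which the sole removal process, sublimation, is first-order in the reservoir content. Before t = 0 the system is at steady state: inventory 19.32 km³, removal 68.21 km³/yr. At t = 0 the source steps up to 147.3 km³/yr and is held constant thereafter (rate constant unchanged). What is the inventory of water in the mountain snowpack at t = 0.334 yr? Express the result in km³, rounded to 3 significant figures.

τ = M₀/F₀ = 19.32/68.21 = 0.2832 yr; rate constant k = 1/τ.
New steady state M_∞ = F₁/k = F₁·τ = 147.3 × 0.2832 = 41.722 km³.
M(t) = M_∞ + (M₀ − M_∞)·e^(−t/τ); t/τ = 0.334/0.2832 = 1.179, so e^(−t/τ) = 0.3075.
M(t) = 41.722 − 22.40 × 0.3075 = 34.833 km³.

34.8 km³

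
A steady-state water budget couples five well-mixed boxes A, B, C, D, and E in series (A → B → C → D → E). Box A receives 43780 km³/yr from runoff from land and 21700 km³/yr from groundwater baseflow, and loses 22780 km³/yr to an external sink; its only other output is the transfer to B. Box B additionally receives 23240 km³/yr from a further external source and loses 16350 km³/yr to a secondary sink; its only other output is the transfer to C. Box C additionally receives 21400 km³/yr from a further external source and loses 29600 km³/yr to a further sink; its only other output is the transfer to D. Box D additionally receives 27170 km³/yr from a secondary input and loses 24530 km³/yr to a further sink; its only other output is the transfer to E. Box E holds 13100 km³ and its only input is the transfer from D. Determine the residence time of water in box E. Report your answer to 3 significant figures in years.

0.298 yr

Box A: F(A→B) = (43780 + 21700) − 22780 = 42700 km³/yr.
Box B: F(B→C) = (42700 + 23240) − 16350 = 49590 km³/yr.
Box C: F(C→D) = (49590 + 21400) − 29600 = 41390 km³/yr.
Box D: F(D→E) = (41390 + 27170) − 24530 = 44030 km³/yr.
Box E throughput = its input = 44030 km³/yr; τ = 13100 / 44030 = 0.2975 yr.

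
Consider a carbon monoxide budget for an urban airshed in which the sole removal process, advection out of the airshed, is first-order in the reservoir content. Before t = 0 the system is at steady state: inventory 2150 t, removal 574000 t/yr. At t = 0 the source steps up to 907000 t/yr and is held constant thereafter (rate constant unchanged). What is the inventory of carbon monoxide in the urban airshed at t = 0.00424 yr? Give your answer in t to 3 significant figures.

3000 t

τ = M₀/F₀ = 2150/574000 = 0.003746 yr; rate constant k = 1/τ.
New steady state M_∞ = F₁/k = F₁·τ = 907000 × 0.003746 = 3397.3 t.
M(t) = M_∞ + (M₀ − M_∞)·e^(−t/τ); t/τ = 0.00424/0.003746 = 1.132, so e^(−t/τ) = 0.3224.
M(t) = 3397.3 − 1247 × 0.3224 = 2995.2 t.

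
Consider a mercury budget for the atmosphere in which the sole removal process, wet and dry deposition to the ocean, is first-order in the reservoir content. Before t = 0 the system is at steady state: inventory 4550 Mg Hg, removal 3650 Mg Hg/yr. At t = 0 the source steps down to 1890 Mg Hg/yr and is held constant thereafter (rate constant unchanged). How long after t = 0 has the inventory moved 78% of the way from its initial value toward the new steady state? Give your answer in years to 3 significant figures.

1.89 yr

τ = M₀/F₀ = 4550/3650 = 1.247 yr.
The remaining gap fraction is e^(−t/τ); 78% covered ⇒ e^(−t/τ) = 0.220.
t = −τ ln(0.220) = 1.247 × 1.514 = 1.887 yr.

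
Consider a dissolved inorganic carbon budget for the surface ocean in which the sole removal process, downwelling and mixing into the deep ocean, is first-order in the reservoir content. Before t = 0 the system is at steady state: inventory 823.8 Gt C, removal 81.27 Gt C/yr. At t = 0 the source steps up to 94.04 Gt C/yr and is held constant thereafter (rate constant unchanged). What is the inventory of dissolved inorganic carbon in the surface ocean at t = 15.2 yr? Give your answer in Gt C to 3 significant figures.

924 Gt C

τ = M₀/F₀ = 823.8/81.27 = 10.14 yr; rate constant k = 1/τ.
New steady state M_∞ = F₁/k = F₁·τ = 94.04 × 10.14 = 953.24 Gt C.
M(t) = M_∞ + (M₀ − M_∞)·e^(−t/τ); t/τ = 15.2/10.14 = 1.500, so e^(−t/τ) = 0.2232.
M(t) = 953.24 − 129.4 × 0.2232 = 924.35 Gt C.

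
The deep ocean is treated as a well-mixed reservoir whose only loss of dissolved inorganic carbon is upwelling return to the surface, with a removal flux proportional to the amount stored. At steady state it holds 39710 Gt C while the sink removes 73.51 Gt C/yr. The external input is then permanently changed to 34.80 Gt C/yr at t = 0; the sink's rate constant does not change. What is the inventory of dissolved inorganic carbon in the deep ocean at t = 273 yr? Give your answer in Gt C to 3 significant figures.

The sink rate constant is k = F₀/M₀ = 73.51/39710 = 0.001851 yr⁻¹.
Solving dM/dt = F₁ − kM with M(0) = M₀ gives M(t) = F₁/k + (M₀ − F₁/k)·e^(−kt).
F₁/k = 34.80/0.001851 = 18799 Gt C; kt = 0.001851 × 273 = 0.5054, e^(−kt) = 0.6033.
M(273) = 18799 + (39710 − 18799) × 0.6033 = 18799 + 12620 = 31414 Gt C.

31400 Gt C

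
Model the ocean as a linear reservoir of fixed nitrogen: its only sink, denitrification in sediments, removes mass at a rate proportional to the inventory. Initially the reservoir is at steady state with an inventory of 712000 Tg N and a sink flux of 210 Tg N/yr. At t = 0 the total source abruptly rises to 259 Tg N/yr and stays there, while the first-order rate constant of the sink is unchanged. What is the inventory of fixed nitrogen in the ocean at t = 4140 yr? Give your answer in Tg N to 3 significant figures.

Residence time τ = M₀/F₀ = 3390 yr. The eventual steady state is M_∞ = M₀·(F₁/F₀) = 712000 × 259/210 = 878130 Tg N.
The anomaly ΔM(t) = M(t) − M_∞ decays as ΔM₀·e^(−t/τ) with ΔM₀ = 712000 − 878130 = −166100 Tg N.
At t = 4140 yr, e^(−t/τ) = e^(−1.221) = 0.2949, so ΔM = −49000 Tg N and M = 878130 − 49000 = 829140 Tg N.

829000 Tg N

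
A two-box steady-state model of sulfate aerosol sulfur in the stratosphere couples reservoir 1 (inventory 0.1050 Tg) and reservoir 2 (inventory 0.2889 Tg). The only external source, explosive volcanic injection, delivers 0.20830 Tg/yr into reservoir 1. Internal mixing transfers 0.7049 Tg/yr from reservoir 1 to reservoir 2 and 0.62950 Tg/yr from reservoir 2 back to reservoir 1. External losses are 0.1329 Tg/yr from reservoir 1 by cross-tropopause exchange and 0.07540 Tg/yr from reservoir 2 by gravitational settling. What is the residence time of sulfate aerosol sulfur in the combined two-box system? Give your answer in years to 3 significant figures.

Treat the two boxes together as one reservoir: the mixing fluxes between them are internal recycling, so τ = ΣM / Σ(external losses).
M_total = 0.1050 + 0.2889 = 0.39390 Tg.
ΣF_external_out = 0.1329 + 0.07540 = 0.20830 Tg/yr.
τ = M_total / ΣF_ext = 0.39390 / 0.20830 = 1.891 yr.

1.89 yr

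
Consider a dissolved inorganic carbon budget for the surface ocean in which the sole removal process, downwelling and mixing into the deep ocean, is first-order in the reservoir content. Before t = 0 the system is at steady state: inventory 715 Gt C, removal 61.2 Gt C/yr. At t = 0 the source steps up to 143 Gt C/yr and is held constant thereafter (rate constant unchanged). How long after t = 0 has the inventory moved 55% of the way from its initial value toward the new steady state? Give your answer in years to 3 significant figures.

9.33 yr

τ = M₀/F₀ = 715/61.2 = 11.68 yr.
The remaining gap fraction is e^(−t/τ); 55% covered ⇒ e^(−t/τ) = 0.450.
t = −τ ln(0.450) = 11.68 × 0.7985 = 9.329 yr.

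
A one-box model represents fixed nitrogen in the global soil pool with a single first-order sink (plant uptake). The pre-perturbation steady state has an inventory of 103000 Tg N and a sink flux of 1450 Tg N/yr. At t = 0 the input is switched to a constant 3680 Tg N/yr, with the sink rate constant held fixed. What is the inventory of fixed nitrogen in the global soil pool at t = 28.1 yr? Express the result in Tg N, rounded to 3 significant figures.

The sink rate constant is k = F₀/M₀ = 1450/103000 = 0.01408 yr⁻¹.
Solving dM/dt = F₁ − kM with M(0) = M₀ gives M(t) = F₁/k + (M₀ − F₁/k)·e^(−kt).
F₁/k = 3680/0.01408 = 261410 Tg N; kt = 0.01408 × 28.1 = 0.3956, e^(−kt) = 0.6733.
M(28.1) = 261410 + (103000 − 261410) × 0.6733 = 261410 − 106700 = 154750 Tg N.

155000 Tg N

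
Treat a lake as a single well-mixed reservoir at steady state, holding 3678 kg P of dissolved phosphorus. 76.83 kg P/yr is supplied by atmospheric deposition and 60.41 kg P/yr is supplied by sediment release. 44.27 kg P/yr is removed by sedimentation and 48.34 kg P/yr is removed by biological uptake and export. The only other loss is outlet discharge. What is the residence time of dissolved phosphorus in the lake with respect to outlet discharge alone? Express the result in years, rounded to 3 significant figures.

82.4 yr

At steady state ΣF_in = ΣF_out.
ΣF_in = 76.83 + 60.41 = 137.24 kg P/yr.
Outlet discharge flux = ΣF_in − (44.27 + 48.34) = 137.24 − 92.61 = 44.63 kg P/yr.
τ = M / F = 3678 / 44.63 = 82.41 yr.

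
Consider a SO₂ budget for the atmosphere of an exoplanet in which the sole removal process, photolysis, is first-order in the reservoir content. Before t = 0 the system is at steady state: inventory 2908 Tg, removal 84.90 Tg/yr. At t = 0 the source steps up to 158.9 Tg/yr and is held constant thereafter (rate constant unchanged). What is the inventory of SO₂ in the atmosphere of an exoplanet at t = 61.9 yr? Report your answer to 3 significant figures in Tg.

5030 Tg

The sink rate constant is k = F₀/M₀ = 84.90/2908 = 0.02920 yr⁻¹.
Solving dM/dt = F₁ − kM with M(0) = M₀ gives M(t) = F₁/k + (M₀ − F₁/k)·e^(−kt).
F₁/k = 158.9/0.02920 = 5442.7 Tg; kt = 0.02920 × 61.9 = 1.807, e^(−kt) = 0.1641.
M(61.9) = 5442.7 + (2908 − 5442.7) × 0.1641 = 5442.7 − 416.0 = 5026.7 Tg.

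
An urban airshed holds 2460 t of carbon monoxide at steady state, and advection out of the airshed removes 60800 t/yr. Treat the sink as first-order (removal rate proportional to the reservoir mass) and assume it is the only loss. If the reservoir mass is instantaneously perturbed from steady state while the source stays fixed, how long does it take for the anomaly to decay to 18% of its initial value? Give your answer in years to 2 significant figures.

For a linear reservoir the anomaly decays as exp(−t/τ) with τ = M/F = 2460/60800 = 0.04046 yr.
exp(−t/τ) = 0.18 ⇒ t = −τ ln(0.18) = 0.04046 × 1.715 = 0.06938 yr.

0.069 yr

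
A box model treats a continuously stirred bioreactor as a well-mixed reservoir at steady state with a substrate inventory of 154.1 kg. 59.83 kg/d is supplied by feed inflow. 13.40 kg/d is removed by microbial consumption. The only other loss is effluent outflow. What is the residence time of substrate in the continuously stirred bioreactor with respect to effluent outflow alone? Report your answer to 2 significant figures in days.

At steady state ΣF_in = ΣF_out.
ΣF_in = 59.830 kg/d.
Effluent outflow flux = ΣF_in − (13.40) = 59.830 − 13.40 = 46.43 kg/d.
τ = M / F = 154.1 / 46.43 = 3.319 d.

3.3 d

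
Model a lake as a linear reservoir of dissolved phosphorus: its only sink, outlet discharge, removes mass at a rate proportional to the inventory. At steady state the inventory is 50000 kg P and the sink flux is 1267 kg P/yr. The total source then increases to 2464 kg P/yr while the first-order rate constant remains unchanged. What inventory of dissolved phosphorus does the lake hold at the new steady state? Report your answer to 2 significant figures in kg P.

97000 kg P

Rate constant k = F/M = 1267 / 50000 = 0.02534 yr⁻¹.
At the new steady state, source = k·M_new ⇒ M_new = 2464 / 0.02534 = 97240 kg P.
(Equivalently M_new = M × F_new/F_old = 50000 × 2464/1267.)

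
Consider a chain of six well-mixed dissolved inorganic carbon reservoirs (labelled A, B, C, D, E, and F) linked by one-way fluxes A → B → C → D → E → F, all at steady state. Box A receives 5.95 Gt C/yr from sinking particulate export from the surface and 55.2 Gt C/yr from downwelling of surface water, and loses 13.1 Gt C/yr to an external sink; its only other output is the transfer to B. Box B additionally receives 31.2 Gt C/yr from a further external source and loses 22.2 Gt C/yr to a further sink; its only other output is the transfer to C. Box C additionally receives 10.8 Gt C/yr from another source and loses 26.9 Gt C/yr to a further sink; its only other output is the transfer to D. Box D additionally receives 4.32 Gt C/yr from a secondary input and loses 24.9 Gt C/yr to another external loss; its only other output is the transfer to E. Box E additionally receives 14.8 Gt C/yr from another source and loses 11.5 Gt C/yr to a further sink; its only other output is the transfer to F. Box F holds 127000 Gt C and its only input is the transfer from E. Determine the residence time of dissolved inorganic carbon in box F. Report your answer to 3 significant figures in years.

5370 yr

Box A: F(A→B) = (5.95 + 55.2) − 13.1 = 48.050 Gt C/yr.
Box B: F(B→C) = (48.050 + 31.2) − 22.2 = 57.050 Gt C/yr.
Box C: F(C→D) = (57.050 + 10.8) − 26.9 = 40.950 Gt C/yr.
Box D: F(D→E) = (40.950 + 4.32) − 24.9 = 20.370 Gt C/yr.
Box E: F(E→F) = (20.370 + 14.8) − 11.5 = 23.670 Gt C/yr.
Box F throughput = its input = 23.670 Gt C/yr; τ = 127000 / 23.670 = 5365 yr.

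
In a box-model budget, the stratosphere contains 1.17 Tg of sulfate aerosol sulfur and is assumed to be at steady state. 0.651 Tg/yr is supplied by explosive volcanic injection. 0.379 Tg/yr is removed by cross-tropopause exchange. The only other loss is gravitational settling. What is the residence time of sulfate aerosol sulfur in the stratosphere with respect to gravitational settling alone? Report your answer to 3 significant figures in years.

At steady state ΣF_in = ΣF_out.
ΣF_in = 0.65100 Tg/yr.
Gravitational settling flux = ΣF_in − (0.379) = 0.65100 − 0.3790 = 0.2720 Tg/yr.
τ = M / F = 1.17 / 0.2720 = 4.301 yr.

4.30 yr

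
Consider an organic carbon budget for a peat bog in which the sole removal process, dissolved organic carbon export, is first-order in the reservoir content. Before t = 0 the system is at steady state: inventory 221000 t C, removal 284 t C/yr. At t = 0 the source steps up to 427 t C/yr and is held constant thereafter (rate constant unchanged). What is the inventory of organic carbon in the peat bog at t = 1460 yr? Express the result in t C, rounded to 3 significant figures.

315000 t C

The sink rate constant is k = F₀/M₀ = 284/221000 = 0.001285 yr⁻¹.
Solving dM/dt = F₁ − kM with M(0) = M₀ gives M(t) = F₁/k + (M₀ − F₁/k)·e^(−kt).
F₁/k = 427/0.001285 = 332280 t C; kt = 0.001285 × 1460 = 1.876, e^(−kt) = 0.1532.
M(1460) = 332280 + (221000 − 332280) × 0.1532 = 332280 − 17040 = 315230 t C.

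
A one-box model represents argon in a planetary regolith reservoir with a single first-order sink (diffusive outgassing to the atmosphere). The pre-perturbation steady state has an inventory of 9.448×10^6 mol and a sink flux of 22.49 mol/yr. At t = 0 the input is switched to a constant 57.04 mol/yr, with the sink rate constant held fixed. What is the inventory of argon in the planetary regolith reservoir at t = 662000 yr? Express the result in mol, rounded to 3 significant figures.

Residence time τ = M₀/F₀ = 420100 yr. The eventual steady state is M_∞ = M₀·(F₁/F₀) = 9.448×10^6 × 57.04/22.49 = 2.3962×10^7 mol.
The anomaly ΔM(t) = M(t) − M_∞ decays as ΔM₀·e^(−t/τ) with ΔM₀ = 9.448×10^6 − 2.3962×10^7 = −1.451×10^7 mol.
At t = 662000 yr, e^(−t/τ) = e^(−1.576) = 0.2068, so ΔM = −3.002×10^6 mol and M = 2.3962×10^7 − 3.002×10^6 = 2.0960×10^7 mol.

2.10×10^7 mol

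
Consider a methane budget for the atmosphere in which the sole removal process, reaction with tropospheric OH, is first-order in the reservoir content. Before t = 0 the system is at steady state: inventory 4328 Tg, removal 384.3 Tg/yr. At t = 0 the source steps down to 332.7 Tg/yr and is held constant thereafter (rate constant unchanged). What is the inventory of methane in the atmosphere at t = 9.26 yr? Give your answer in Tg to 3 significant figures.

The sink rate constant is k = F₀/M₀ = 384.3/4328 = 0.08879 yr⁻¹.
Solving dM/dt = F₁ − kM with M(0) = M₀ gives M(t) = F₁/k + (M₀ − F₁/k)·e^(−kt).
F₁/k = 332.7/0.08879 = 3746.9 Tg; kt = 0.08879 × 9.26 = 0.8222, e^(−kt) = 0.4394.
M(9.26) = 3746.9 + (4328 − 3746.9) × 0.4394 = 3746.9 + 255.4 = 4002.3 Tg.

4000 Tg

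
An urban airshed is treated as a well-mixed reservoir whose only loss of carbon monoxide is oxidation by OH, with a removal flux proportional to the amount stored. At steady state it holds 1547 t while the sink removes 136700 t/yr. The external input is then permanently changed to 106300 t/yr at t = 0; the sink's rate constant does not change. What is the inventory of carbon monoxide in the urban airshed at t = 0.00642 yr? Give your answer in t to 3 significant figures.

1400 t

The sink rate constant is k = F₀/M₀ = 136700/1547 = 88.36 yr⁻¹.
Solving dM/dt = F₁ − kM with M(0) = M₀ gives M(t) = F₁/k + (M₀ − F₁/k)·e^(−kt).
F₁/k = 106300/88.36 = 1203.0 t; kt = 88.36 × 0.00642 = 0.5673, e^(−kt) = 0.5671.
M(0.00642) = 1203.0 + (1547 − 1203.0) × 0.5671 = 1203.0 + 195.1 = 1398.1 t.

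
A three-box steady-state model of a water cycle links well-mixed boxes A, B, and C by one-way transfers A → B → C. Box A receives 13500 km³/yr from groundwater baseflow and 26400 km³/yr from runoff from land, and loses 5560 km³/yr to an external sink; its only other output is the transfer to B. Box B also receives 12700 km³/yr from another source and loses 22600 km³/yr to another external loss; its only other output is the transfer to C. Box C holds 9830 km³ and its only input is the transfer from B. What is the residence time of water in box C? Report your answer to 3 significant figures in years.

0.402 yr

Box A: F(A→B) = (13500 + 26400) − 5560 = 34340 km³/yr.
Box B: F(B→C) = (34340 + 12700) − 22600 = 24440 km³/yr.
Box C throughput = its input = 24440 km³/yr; τ = 9830 / 24440 = 0.4022 yr.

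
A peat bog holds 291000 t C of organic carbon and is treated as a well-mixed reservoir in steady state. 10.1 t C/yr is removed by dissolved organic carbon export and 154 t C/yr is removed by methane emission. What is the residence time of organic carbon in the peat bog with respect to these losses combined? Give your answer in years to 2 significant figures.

Total removal = 10.10 + 154.0 = 164.10 t C/yr.
τ = M / ΣF_out = 291000 / 164.10 = 1773 yr.

1800 yr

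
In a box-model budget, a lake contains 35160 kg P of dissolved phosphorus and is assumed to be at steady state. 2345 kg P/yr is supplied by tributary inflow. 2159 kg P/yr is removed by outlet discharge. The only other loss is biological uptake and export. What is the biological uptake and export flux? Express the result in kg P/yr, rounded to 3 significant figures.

At steady state ΣF_in = ΣF_out.
ΣF_in = 2345.0 kg P/yr.
Biological uptake and export flux = ΣF_in − (2159) = 2345.0 − 2159 = 186.0 kg P/yr.

186 kg P/yr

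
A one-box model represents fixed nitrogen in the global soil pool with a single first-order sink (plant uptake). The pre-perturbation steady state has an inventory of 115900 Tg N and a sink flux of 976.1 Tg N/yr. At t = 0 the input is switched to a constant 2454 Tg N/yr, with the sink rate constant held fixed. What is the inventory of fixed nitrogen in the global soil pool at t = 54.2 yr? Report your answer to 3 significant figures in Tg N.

τ = M₀/F₀ = 115900/976.1 = 118.7 yr; rate constant k = 1/τ.
New steady state M_∞ = F₁/k = F₁·τ = 2454 × 118.7 = 291380 Tg N.
M(t) = M_∞ + (M₀ − M_∞)·e^(−t/τ); t/τ = 54.2/118.7 = 0.4565, so e^(−t/τ) = 0.6335.
M(t) = 291380 − 175500 × 0.6335 = 180210 Tg N.

180000 Tg N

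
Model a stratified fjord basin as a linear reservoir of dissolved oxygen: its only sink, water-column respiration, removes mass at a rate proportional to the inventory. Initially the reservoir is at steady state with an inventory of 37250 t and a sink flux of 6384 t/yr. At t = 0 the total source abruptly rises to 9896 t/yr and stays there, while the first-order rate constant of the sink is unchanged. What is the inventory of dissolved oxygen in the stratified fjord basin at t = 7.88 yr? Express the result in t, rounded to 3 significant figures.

52400 t

Residence time τ = M₀/F₀ = 5.835 yr. The eventual steady state is M_∞ = M₀·(F₁/F₀) = 37250 × 9896/6384 = 57742 t.
The anomaly ΔM(t) = M(t) − M_∞ decays as ΔM₀·e^(−t/τ) with ΔM₀ = 37250 − 57742 = −20490 t.
At t = 7.88 yr, e^(−t/τ) = e^(−1.350) = 0.2591, so ΔM = −5310 t and M = 57742 − 5310 = 52432 t.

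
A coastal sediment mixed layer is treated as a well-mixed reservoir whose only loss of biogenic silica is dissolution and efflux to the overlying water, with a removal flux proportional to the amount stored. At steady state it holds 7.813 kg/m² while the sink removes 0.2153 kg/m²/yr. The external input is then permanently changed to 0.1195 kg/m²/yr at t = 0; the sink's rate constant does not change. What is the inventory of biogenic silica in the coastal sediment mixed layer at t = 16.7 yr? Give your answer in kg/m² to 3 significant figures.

The sink rate constant is k = F₀/M₀ = 0.2153/7.813 = 0.02756 yr⁻¹.
Solving dM/dt = F₁ − kM with M(0) = M₀ gives M(t) = F₁/k + (M₀ − F₁/k)·e^(−kt).
F₁/k = 0.1195/0.02756 = 4.3365 kg/m²; kt = 0.02756 × 16.7 = 0.4602, e^(−kt) = 0.6312.
M(16.7) = 4.3365 + (7.813 − 4.3365) × 0.6312 = 4.3365 + 2.194 = 6.5307 kg/m².

6.53 kg/m²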